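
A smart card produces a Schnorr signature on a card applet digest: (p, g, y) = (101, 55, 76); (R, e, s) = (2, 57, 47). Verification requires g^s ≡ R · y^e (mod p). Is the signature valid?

g^s mod p:
55^2 = 3025 ≡ 96
55^4 ≡ 96^2 = 9216 ≡ 25
55^8 ≡ 25^2 = 625 ≡ 19
55^16 ≡ 19^2 = 361 ≡ 58
55^32 ≡ 58^2 = 3364 ≡ 31
47 = 32 + 8 + 4 + 2 + 1, so 55^47 ≡ 31·19·25·96·55 ≡ 18 (mod 101)
R · y^e mod p:
76^2 = 5776 ≡ 19
76^4 ≡ 19^2 = 361 ≡ 58
76^8 ≡ 58^2 = 3364 ≡ 31
76^16 ≡ 31^2 = 961 ≡ 52
76^32 ≡ 52^2 = 2704 ≡ 78
57 = 32 + 16 + 8 + 1, so 76^57 ≡ 78·52·31·76 ≡ 23 (mod 101)
2·23 = 46 ≡ 46 (mod 101)
18 ≠ 46; the check fails.

invalid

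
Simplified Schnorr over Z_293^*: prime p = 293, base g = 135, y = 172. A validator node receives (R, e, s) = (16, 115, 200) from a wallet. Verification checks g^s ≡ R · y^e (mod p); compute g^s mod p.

135^2 = 18225 ≡ 59
135^4 ≡ 59^2 = 3481 ≡ 258
135^8 ≡ 258^2 = 66564 ≡ 53
135^16 ≡ 53^2 = 2809 ≡ 172
135^32 ≡ 172^2 = 29584 ≡ 284
135^64 ≡ 284^2 = 80656 ≡ 81
135^128 ≡ 81^2 = 6561 ≡ 115
200 = 128 + 64 + 8, so 135^200 ≡ 115·81·53 ≡ 283 (mod 293)

283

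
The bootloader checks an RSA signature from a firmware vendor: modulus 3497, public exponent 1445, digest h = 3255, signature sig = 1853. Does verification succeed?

fails

sig^2 ≡ 1853^2 = 3433609 ≡ 3052
sig^4 ≡ 3052^2 = 9314704 ≡ 2193
sig^8 ≡ 2193^2 = 4809249 ≡ 874
sig^16 ≡ 874^2 = 763876 ≡ 1530
sig^32 ≡ 1530^2 = 2340900 ≡ 1407
sig^64 ≡ 1407^2 = 1979649 ≡ 347
sig^128 ≡ 347^2 = 120409 ≡ 1511
sig^256 ≡ 1511^2 = 2283121 ≡ 3077
sig^512 ≡ 3077^2 = 9467929 ≡ 1550
sig^1024 ≡ 1550^2 = 2402500 ≡ 61
1445 = 1024 + 256 + 128 + 32 + 4 + 1, so sig^1445 ≡ 61·3077·1511·1407·2193·1853 ≡ 3183 (mod 3497)
3183 ≠ 3255, so verification fails.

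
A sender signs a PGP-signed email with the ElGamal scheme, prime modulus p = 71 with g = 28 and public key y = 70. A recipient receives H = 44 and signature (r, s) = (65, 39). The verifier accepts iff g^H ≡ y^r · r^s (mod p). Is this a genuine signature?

forged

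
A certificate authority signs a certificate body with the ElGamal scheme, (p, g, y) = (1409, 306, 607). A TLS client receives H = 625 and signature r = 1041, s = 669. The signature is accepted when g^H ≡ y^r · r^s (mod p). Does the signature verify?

Left side g^H mod p:
306^625 mod 1409 = 98
Right side y^r · r^s mod p:
607^1041 mod 1409 = 258
1041^669 mod 1409 = 1322
258·1322 = 341076 ≡ 98 (mod 1409)
98 ≡ 98 (mod 1409), so the signature is genuine.

verifies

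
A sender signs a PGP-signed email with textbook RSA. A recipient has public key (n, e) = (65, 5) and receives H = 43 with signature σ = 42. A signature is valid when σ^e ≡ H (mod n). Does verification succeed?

fails

σ^2 ≡ 42^2 = 1764 ≡ 9
σ^4 ≡ 9^2 = 81 ≡ 16
5 = 4 + 1, so σ^5 ≡ 16·42 ≡ 22 (mod 65)
The recovered value 22 does not match the digest 43.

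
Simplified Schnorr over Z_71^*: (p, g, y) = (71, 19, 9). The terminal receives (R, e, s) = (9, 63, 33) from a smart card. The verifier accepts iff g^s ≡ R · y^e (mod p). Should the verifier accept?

g^s mod p:
19^2 = 361 ≡ 6
19^4 ≡ 6^2 = 36
19^8 ≡ 36^2 = 1296 ≡ 18
19^16 ≡ 18^2 = 324 ≡ 40
19^32 ≡ 40^2 = 1600 ≡ 38
33 = 32 + 1, so 19^33 ≡ 38·19 ≡ 12 (mod 71)
R · y^e mod p:
9^2 = 81 ≡ 10
9^4 ≡ 10^2 = 100 ≡ 29
9^8 ≡ 29^2 = 841 ≡ 60
9^16 ≡ 60^2 = 3600 ≡ 50
9^32 ≡ 50^2 = 2500 ≡ 15
63 = 32 + 16 + 8 + 4 + 2 + 1, so 9^63 ≡ 15·50·60·29·10·9 ≡ 25 (mod 71)
9·25 = 225 ≡ 12 (mod 71)
12 ≡ 12 (mod 71); signature holds.

accept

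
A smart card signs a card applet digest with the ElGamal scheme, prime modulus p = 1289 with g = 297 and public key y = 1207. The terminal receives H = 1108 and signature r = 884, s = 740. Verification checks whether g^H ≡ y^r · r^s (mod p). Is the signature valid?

valid

Left side g^H mod p:
297^1108 mod 1289 = 256
Right side y^r · r^s mod p:
1207^884 mod 1289 = 45
884^740 mod 1289 = 464
45·464 = 20880 ≡ 256 (mod 1289)
256 ≡ 256 (mod 1289), so the signature is genuine.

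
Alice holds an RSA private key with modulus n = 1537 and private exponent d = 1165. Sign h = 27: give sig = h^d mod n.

h^1165 mod 1537 = 1081

1081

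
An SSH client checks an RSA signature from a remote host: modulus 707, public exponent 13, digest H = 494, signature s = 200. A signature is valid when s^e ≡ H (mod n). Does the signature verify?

s^2 ≡ 200^2 = 40000 ≡ 408
s^4 ≡ 408^2 = 166464 ≡ 319
s^8 ≡ 319^2 = 101761 ≡ 660
13 = 8 + 4 + 1, so s^13 ≡ 660·319·200 ≡ 494 (mod 707)
494 = H, so the signature checks out.

verifies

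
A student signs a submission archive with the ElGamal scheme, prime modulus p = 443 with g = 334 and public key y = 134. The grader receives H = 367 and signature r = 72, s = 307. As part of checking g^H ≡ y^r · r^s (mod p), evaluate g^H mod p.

334^2 = 111556 ≡ 363
334^4 ≡ 363^2 = 131769 ≡ 198
334^8 ≡ 198^2 = 39204 ≡ 220
334^16 ≡ 220^2 = 48400 ≡ 113
334^32 ≡ 113^2 = 12769 ≡ 365
334^64 ≡ 365^2 = 133225 ≡ 325
334^128 ≡ 325^2 = 105625 ≡ 191
334^256 ≡ 191^2 = 36481 ≡ 155
367 = 256 + 64 + 32 + 8 + 4 + 2 + 1, so 334^367 ≡ 155·325·365·220·198·363·334 ≡ 269 (mod 443)

269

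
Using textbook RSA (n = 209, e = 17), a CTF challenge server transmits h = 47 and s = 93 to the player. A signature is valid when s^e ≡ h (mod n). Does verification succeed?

passes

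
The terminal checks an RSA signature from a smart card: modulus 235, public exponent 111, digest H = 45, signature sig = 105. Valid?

yes

sig^2 ≡ 105^2 = 11025 ≡ 215
sig^4 ≡ 215^2 = 46225 ≡ 165
sig^8 ≡ 165^2 = 27225 ≡ 200
sig^16 ≡ 200^2 = 40000 ≡ 50
sig^32 ≡ 50^2 = 2500 ≡ 150
sig^64 ≡ 150^2 = 22500 ≡ 175
111 = 64 + 32 + 8 + 4 + 2 + 1, so sig^111 ≡ 175·150·200·165·215·105 ≡ 45 (mod 235)
Since 45 equals the digest 45, verification succeeds.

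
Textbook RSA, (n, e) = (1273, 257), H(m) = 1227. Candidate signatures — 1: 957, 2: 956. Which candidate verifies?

1

Candidate 1: Squares mod 1273: 957^1≡957, 957^2≡562, 957^4≡140, 957^8≡505, 957^16≡425, 957^32≡1132, 957^64≡786, 957^128≡391, 957^256≡121; 257 = 256 + 1, so 957^257 ≡ 121·957 ≡ 1227 (mod 1273)
  → matches H(m) = 1227
Candidate 2: Squares mod 1273: 956^1≡956, 956^2≡1195, 956^4≡992, 956^8≡35, 956^16≡1225, 956^32≡1031, 956^64≡6, 956^128≡36, 956^256≡23; 257 = 256 + 1, so 956^257 ≡ 23·956 ≡ 347 (mod 1273)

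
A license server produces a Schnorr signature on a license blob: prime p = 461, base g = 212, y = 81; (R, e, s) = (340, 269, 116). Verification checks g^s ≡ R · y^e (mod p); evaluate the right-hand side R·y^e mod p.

81^269 mod 461 = 364
R · y^e ≡ 340·364 = 123760 ≡ 212 (mod 461)

212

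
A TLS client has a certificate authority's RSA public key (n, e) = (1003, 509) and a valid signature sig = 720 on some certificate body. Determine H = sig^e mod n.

sig^2 ≡ 720^2 = 518400 ≡ 852
sig^4 ≡ 852^2 = 725904 ≡ 735
sig^8 ≡ 735^2 = 540225 ≡ 611
sig^16 ≡ 611^2 = 373321 ≡ 205
sig^32 ≡ 205^2 = 42025 ≡ 902
sig^64 ≡ 902^2 = 813604 ≡ 171
sig^128 ≡ 171^2 = 29241 ≡ 154
sig^256 ≡ 154^2 = 23716 ≡ 647
509 = 256 + 128 + 64 + 32 + 16 + 8 + 4 + 1, so sig^509 ≡ 647·154·171·902·205·611·735·720 ≡ 146 (mod 1003)

146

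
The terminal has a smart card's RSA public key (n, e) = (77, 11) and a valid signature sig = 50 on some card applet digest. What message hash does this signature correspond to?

50

sig^2 ≡ 50^2 = 2500 ≡ 36
sig^4 ≡ 36^2 = 1296 ≡ 64
sig^8 ≡ 64^2 = 4096 ≡ 15
11 = 8 + 2 + 1, so sig^11 ≡ 15·36·50 ≡ 50 (mod 77)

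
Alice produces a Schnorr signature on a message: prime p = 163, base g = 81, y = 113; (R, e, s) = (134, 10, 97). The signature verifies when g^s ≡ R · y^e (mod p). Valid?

g^s mod p:
81^2 = 6561 ≡ 41
81^4 ≡ 41^2 = 1681 ≡ 51
81^8 ≡ 51^2 = 2601 ≡ 156
81^16 ≡ 156^2 = 24336 ≡ 49
81^32 ≡ 49^2 = 2401 ≡ 119
81^64 ≡ 119^2 = 14161 ≡ 143
97 = 64 + 32 + 1, so 81^97 ≡ 143·119·81 ≡ 49 (mod 163)
R · y^e mod p:
113^2 = 12769 ≡ 55
113^4 ≡ 55^2 = 3025 ≡ 91
113^8 ≡ 91^2 = 8281 ≡ 131
10 = 8 + 2, so 113^10 ≡ 131·55 ≡ 33 (mod 163)
134·33 = 4422 ≡ 21 (mod 163)
49 ≠ 21; the check fails.

no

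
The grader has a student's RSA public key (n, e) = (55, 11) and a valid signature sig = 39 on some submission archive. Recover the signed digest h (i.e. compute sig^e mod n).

39

Squares mod 55: sig^1≡39, sig^2≡36, sig^4≡31, sig^8≡26
11 = 8 + 2 + 1, so sig^11 ≡ 26·36·39 ≡ 39 (mod 55)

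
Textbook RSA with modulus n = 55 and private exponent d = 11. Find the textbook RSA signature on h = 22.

33

Squares mod 55: h^1≡22, h^2≡44, h^4≡11, h^8≡11
11 = 8 + 2 + 1, so h^11 ≡ 11·44·22 ≡ 33 (mod 55)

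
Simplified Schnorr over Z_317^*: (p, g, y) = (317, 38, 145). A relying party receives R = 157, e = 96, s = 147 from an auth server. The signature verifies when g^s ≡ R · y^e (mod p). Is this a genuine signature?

forged

g^s mod p:
38^147 mod 317 = 273
R · y^e mod p:
145^96 mod 317 = 182
157·182 = 28574 ≡ 44 (mod 317)
273 ≠ 44; the check fails.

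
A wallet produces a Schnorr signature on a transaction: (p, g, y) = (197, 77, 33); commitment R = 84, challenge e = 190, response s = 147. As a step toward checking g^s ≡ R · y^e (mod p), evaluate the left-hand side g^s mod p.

Squares mod 197: 77^1≡77, 77^2≡19, 77^4≡164, 77^8≡104, 77^16≡178, 77^32≡164, 77^64≡104, 77^128≡178
147 = 128 + 16 + 2 + 1, so 77^147 ≡ 178·178·19·77 ≡ 183 (mod 197)

183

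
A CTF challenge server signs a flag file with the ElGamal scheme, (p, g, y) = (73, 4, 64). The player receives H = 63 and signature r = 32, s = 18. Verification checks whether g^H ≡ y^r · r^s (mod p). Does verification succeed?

Left side g^H mod p:
Squares mod 73: 4^1≡4, 4^2≡16, 4^4≡37, 4^8≡55, 4^16≡32, 4^32≡2
63 = 32 + 16 + 8 + 4 + 2 + 1, so 4^63 ≡ 2·32·55·37·16·4 ≡ 1 (mod 73)
Right side y^r · r^s mod p:
Squares mod 73: 64^1≡64, 64^2≡8, 64^4≡64, 64^8≡8, 64^16≡64, 64^32≡8
64^32 ≡ 8 (mod 73)
Squares mod 73: 32^1≡32, 32^2≡2, 32^4≡4, 32^8≡16, 32^16≡37
18 = 16 + 2, so 32^18 ≡ 37·2 ≡ 1 (mod 73)
8·1 = 8 ≡ 8 (mod 73)
1 ≠ 8, so verification fails.

fails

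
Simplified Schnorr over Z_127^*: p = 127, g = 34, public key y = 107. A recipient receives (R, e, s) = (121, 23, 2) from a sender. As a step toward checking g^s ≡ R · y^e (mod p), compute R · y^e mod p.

13

107^2 = 11449 ≡ 19
107^4 ≡ 19^2 = 361 ≡ 107
107^8 ≡ 107^2 = 11449 ≡ 19
107^16 ≡ 19^2 = 361 ≡ 107
23 = 16 + 4 + 2 + 1, so 107^23 ≡ 107·107·19·107 ≡ 19 (mod 127)
R · y^e ≡ 121·19 = 2299 ≡ 13 (mod 127)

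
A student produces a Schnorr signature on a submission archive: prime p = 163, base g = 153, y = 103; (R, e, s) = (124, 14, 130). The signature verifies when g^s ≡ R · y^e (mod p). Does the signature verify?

g^s mod p:
153^2 = 23409 ≡ 100
153^4 ≡ 100^2 = 10000 ≡ 57
153^8 ≡ 57^2 = 3249 ≡ 152
153^16 ≡ 152^2 = 23104 ≡ 121
153^32 ≡ 121^2 = 14641 ≡ 134
153^64 ≡ 134^2 = 17956 ≡ 26
153^128 ≡ 26^2 = 676 ≡ 24
130 = 128 + 2, so 153^130 ≡ 24·100 ≡ 118 (mod 163)
R · y^e mod p:
103^2 = 10609 ≡ 14
103^4 ≡ 14^2 = 196 ≡ 33
103^8 ≡ 33^2 = 1089 ≡ 111
14 = 8 + 4 + 2, so 103^14 ≡ 111·33·14 ≡ 100 (mod 163)
124·100 = 12400 ≡ 12 (mod 163)
118 ≠ 12; the check fails.

does not verify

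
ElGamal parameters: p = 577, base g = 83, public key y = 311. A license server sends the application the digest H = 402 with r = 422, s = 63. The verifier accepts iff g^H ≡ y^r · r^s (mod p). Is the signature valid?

Left side g^H mod p:
Squares mod 577: 83^1≡83, 83^2≡542, 83^4≡71, 83^8≡425, 83^16≡24, 83^32≡576, 83^64≡1, 83^128≡1, 83^256≡1
402 = 256 + 128 + 16 + 2, so 83^402 ≡ 1·1·24·542 ≡ 314 (mod 577)
Right side y^r · r^s mod p:
Squares mod 577: 311^1≡311, 311^2≡362, 311^4≡65, 311^8≡186, 311^16≡553, 311^32≡576, 311^64≡1, 311^128≡1, 311^256≡1
422 = 256 + 128 + 32 + 4 + 2, so 311^422 ≡ 1·1·576·65·362 ≡ 127 (mod 577)
Squares mod 577: 422^1≡422, 422^2≡368, 422^4≡406, 422^8≡391, 422^16≡553, 422^32≡576
63 = 32 + 16 + 8 + 4 + 2 + 1, so 422^63 ≡ 576·553·391·406·368·422 ≡ 67 (mod 577)
127·67 = 8509 ≡ 431 (mod 577)
314 ≠ 431, so verification fails.

invalid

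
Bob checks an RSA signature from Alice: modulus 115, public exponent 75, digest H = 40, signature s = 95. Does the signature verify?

does not verify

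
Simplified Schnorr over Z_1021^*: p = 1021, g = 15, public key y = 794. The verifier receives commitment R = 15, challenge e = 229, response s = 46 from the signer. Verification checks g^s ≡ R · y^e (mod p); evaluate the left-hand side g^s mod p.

15^2 = 225
15^4 ≡ 225^2 = 50625 ≡ 596
15^8 ≡ 596^2 = 355216 ≡ 929
15^16 ≡ 929^2 = 863041 ≡ 296
15^32 ≡ 296^2 = 87616 ≡ 831
46 = 32 + 8 + 4 + 2, so 15^46 ≡ 831·929·596·225 ≡ 45 (mod 1021)

45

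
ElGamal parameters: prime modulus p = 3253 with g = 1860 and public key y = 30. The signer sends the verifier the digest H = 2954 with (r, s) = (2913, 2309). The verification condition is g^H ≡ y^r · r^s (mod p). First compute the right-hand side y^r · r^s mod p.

2921

30^2913 mod 3253 = 1422
2913^2309 mod 3253 = 622
y^r · r^s ≡ 1422·622 = 884484 ≡ 2921 (mod 3253)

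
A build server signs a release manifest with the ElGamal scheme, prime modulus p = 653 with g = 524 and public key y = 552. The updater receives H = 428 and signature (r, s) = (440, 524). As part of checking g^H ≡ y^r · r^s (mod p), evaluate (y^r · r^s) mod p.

Squares mod 653: 552^1≡552, 552^2≡406, 552^4≡280, 552^8≡40, 552^16≡294, 552^32≡240, 552^64≡136, 552^128≡212, 552^256≡540
440 = 256 + 128 + 32 + 16 + 8, so 552^440 ≡ 540·212·240·294·40 ≡ 44 (mod 653)
Squares mod 653: 440^1≡440, 440^2≡312, 440^4≡47, 440^8≡250, 440^16≡465, 440^32≡82, 440^64≡194, 440^128≡415, 440^256≡486, 440^512≡463
524 = 512 + 8 + 4, so 440^524 ≡ 463·250·47 ≡ 107 (mod 653)
y^r · r^s ≡ 44·107 = 4708 ≡ 137 (mod 653)

137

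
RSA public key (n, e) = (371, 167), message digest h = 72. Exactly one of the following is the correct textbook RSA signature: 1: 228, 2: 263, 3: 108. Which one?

2

Candidate 1: 228^167 mod 371 = 100
Candidate 2: 263^167 mod 371 = 72
  → matches h = 72
Candidate 3: 108^167 mod 371 = 299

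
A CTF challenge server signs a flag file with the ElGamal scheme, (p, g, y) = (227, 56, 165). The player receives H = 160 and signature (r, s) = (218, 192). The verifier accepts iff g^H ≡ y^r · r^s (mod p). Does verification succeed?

passes

Left side g^H mod p:
56^2 = 3136 ≡ 185
56^4 ≡ 185^2 = 34225 ≡ 175
56^8 ≡ 175^2 = 30625 ≡ 207
56^16 ≡ 207^2 = 42849 ≡ 173
56^32 ≡ 173^2 = 29929 ≡ 192
56^64 ≡ 192^2 = 36864 ≡ 90
56^128 ≡ 90^2 = 8100 ≡ 155
160 = 128 + 32, so 56^160 ≡ 155·192 ≡ 23 (mod 227)
Right side y^r · r^s mod p:
165^2 = 27225 ≡ 212
165^4 ≡ 212^2 = 44944 ≡ 225
165^8 ≡ 225^2 = 50625 ≡ 4
165^16 ≡ 4^2 = 16
165^32 ≡ 16^2 = 256 ≡ 29
165^64 ≡ 29^2 = 841 ≡ 160
165^128 ≡ 160^2 = 25600 ≡ 176
218 = 128 + 64 + 16 + 8 + 2, so 165^218 ≡ 176·160·16·4·212 ≡ 57 (mod 227)
218^2 = 47524 ≡ 81
218^4 ≡ 81^2 = 6561 ≡ 205
218^8 ≡ 205^2 = 42025 ≡ 30
218^16 ≡ 30^2 = 900 ≡ 219
218^32 ≡ 219^2 = 47961 ≡ 64
218^64 ≡ 64^2 = 4096 ≡ 10
218^128 ≡ 10^2 = 100
192 = 128 + 64, so 218^192 ≡ 100·10 ≡ 92 (mod 227)
57·92 = 5244 ≡ 23 (mod 227)
23 ≡ 23 (mod 227), so the signature is genuine.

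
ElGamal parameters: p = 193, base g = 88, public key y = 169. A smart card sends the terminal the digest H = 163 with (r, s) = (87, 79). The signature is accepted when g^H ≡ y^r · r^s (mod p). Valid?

yes

Left side g^H mod p:
Squares mod 193: 88^1≡88, 88^2≡24, 88^4≡190, 88^8≡9, 88^16≡81, 88^32≡192, 88^64≡1, 88^128≡1
163 = 128 + 32 + 2 + 1, so 88^163 ≡ 1·192·24·88 ≡ 11 (mod 193)
Right side y^r · r^s mod p:
Squares mod 193: 169^1≡169, 169^2≡190, 169^4≡9, 169^8≡81, 169^16≡192, 169^32≡1, 169^64≡1
87 = 64 + 16 + 4 + 2 + 1, so 169^87 ≡ 1·192·9·190·169 ≡ 124 (mod 193)
Squares mod 193: 87^1≡87, 87^2≡42, 87^4≡27, 87^8≡150, 87^16≡112, 87^32≡192, 87^64≡1
79 = 64 + 8 + 4 + 2 + 1, so 87^79 ≡ 1·150·27·42·87 ≡ 39 (mod 193)
124·39 = 4836 ≡ 11 (mod 193)
11 ≡ 11 (mod 193), so the signature is genuine.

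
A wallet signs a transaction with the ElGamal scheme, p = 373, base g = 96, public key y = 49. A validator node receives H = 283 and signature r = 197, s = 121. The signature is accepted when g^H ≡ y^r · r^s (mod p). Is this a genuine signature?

forged

Left side g^H mod p:
96^2 = 9216 ≡ 264
96^4 ≡ 264^2 = 69696 ≡ 318
96^8 ≡ 318^2 = 101124 ≡ 41
96^16 ≡ 41^2 = 1681 ≡ 189
96^32 ≡ 189^2 = 35721 ≡ 286
96^64 ≡ 286^2 = 81796 ≡ 109
96^128 ≡ 109^2 = 11881 ≡ 318
96^256 ≡ 318^2 = 101124 ≡ 41
283 = 256 + 16 + 8 + 2 + 1, so 96^283 ≡ 41·189·41·264·96 ≡ 248 (mod 373)
Right side y^r · r^s mod p:
49^2 = 2401 ≡ 163
49^4 ≡ 163^2 = 26569 ≡ 86
49^8 ≡ 86^2 = 7396 ≡ 309
49^16 ≡ 309^2 = 95481 ≡ 366
49^32 ≡ 366^2 = 133956 ≡ 49
49^64 ≡ 49^2 = 2401 ≡ 163
49^128 ≡ 163^2 = 26569 ≡ 86
197 = 128 + 64 + 4 + 1, so 49^197 ≡ 86·163·86·49 ≡ 215 (mod 373)
197^2 = 38809 ≡ 17
197^4 ≡ 17^2 = 289
197^8 ≡ 289^2 = 83521 ≡ 342
197^16 ≡ 342^2 = 116964 ≡ 215
197^32 ≡ 215^2 = 46225 ≡ 346
197^64 ≡ 346^2 = 119716 ≡ 356
121 = 64 + 32 + 16 + 8 + 1, so 197^121 ≡ 356·346·215·342·197 ≡ 233 (mod 373)
215·233 = 50095 ≡ 113 (mod 373)
248 ≠ 113, so verification fails.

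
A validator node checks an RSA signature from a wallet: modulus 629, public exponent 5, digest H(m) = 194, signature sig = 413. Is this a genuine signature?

Squares mod 629: sig^1≡413, sig^2≡110, sig^4≡149
5 = 4 + 1, so sig^5 ≡ 149·413 ≡ 524 (mod 629)
The recovered value 524 does not match the digest 194.

forged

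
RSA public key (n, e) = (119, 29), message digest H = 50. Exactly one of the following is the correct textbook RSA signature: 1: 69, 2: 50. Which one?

Candidate 1: 69^2 = 4761 ≡ 1; 69^4 ≡ 1^2 = 1; 69^8 ≡ 1^2 = 1; 69^16 ≡ 1^2 = 1; 29 = 16 + 8 + 4 + 1, so 69^29 ≡ 1·1·1·69 ≡ 69 (mod 119)
Candidate 2: 50^2 = 2500 ≡ 1; 50^4 ≡ 1^2 = 1; 50^8 ≡ 1^2 = 1; 50^16 ≡ 1^2 = 1; 29 = 16 + 8 + 4 + 1, so 50^29 ≡ 1·1·1·50 ≡ 50 (mod 119)
  → matches H = 50

2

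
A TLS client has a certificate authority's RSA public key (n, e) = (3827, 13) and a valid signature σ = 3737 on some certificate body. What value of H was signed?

σ^2 ≡ 3737^2 = 13965169 ≡ 446
σ^4 ≡ 446^2 = 198916 ≡ 3739
σ^8 ≡ 3739^2 = 13980121 ≡ 90
13 = 8 + 4 + 1, so σ^13 ≡ 90·3739·3737 ≡ 978 (mod 3827)

978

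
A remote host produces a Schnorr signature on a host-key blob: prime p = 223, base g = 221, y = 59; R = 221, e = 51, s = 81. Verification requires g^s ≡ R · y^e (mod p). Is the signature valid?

invalid

g^s mod p:
221^81 mod 223 = 95
R · y^e mod p:
59^51 mod 223 = 195
221·195 = 43095 ≡ 56 (mod 223)
95 ≠ 56; the check fails.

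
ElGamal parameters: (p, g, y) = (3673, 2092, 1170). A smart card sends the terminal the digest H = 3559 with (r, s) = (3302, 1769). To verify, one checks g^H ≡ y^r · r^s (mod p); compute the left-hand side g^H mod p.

3406

2092^2 = 4376464 ≡ 1921
2092^4 ≡ 1921^2 = 3690241 ≡ 2549
2092^8 ≡ 2549^2 = 6497401 ≡ 3537
2092^16 ≡ 3537^2 = 12510369 ≡ 131
2092^32 ≡ 131^2 = 17161 ≡ 2469
2092^64 ≡ 2469^2 = 6095961 ≡ 2454
2092^128 ≡ 2454^2 = 6022116 ≡ 2069
2092^256 ≡ 2069^2 = 4280761 ≡ 1716
2092^512 ≡ 1716^2 = 2944656 ≡ 2583
2092^1024 ≡ 2583^2 = 6671889 ≡ 1721
2092^2048 ≡ 1721^2 = 2961841 ≡ 1403
3559 = 2048 + 1024 + 256 + 128 + 64 + 32 + 4 + 2 + 1, so 2092^3559 ≡ 1403·1721·1716·2069·2454·2469·2549·1921·2092 ≡ 3406 (mod 3673)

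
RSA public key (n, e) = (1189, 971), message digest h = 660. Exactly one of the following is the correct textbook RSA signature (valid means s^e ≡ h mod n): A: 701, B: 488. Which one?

A

Candidate A: 701^2 = 491401 ≡ 344; 701^4 ≡ 344^2 = 118336 ≡ 625; 701^8 ≡ 625^2 = 390625 ≡ 633; 701^16 ≡ 633^2 = 400689 ≡ 1185; 701^32 ≡ 1185^2 = 1404225 ≡ 16; 701^64 ≡ 16^2 = 256; 701^128 ≡ 256^2 = 65536 ≡ 141; 701^256 ≡ 141^2 = 19881 ≡ 857; 701^512 ≡ 857^2 = 734449 ≡ 836; 971 = 512 + 256 + 128 + 64 + 8 + 2 + 1, so 701^971 ≡ 836·857·141·256·633·344·701 ≡ 660 (mod 1189)
  → matches h = 660
Candidate B: 488^2 = 238144 ≡ 344; 488^4 ≡ 344^2 = 118336 ≡ 625; 488^8 ≡ 625^2 = 390625 ≡ 633; 488^16 ≡ 633^2 = 400689 ≡ 1185; 488^32 ≡ 1185^2 = 1404225 ≡ 16; 488^64 ≡ 16^2 = 256; 488^128 ≡ 256^2 = 65536 ≡ 141; 488^256 ≡ 141^2 = 19881 ≡ 857; 488^512 ≡ 857^2 = 734449 ≡ 836; 971 = 512 + 256 + 128 + 64 + 8 + 2 + 1, so 488^971 ≡ 836·857·141·256·633·344·488 ≡ 529 (mod 1189)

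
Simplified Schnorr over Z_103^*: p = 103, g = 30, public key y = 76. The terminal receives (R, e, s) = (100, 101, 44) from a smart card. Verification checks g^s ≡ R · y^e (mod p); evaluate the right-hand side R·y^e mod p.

23

76^2 = 5776 ≡ 8
76^4 ≡ 8^2 = 64
76^8 ≡ 64^2 = 4096 ≡ 79
76^16 ≡ 79^2 = 6241 ≡ 61
76^32 ≡ 61^2 = 3721 ≡ 13
76^64 ≡ 13^2 = 169 ≡ 66
101 = 64 + 32 + 4 + 1, so 76^101 ≡ 66·13·64·76 ≡ 61 (mod 103)
R · y^e ≡ 100·61 = 6100 ≡ 23 (mod 103)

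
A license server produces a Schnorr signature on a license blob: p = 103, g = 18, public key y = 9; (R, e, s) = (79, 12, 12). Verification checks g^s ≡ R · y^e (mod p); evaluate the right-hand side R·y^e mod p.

61

9^2 = 81
9^4 ≡ 81^2 = 6561 ≡ 72
9^8 ≡ 72^2 = 5184 ≡ 34
12 = 8 + 4, so 9^12 ≡ 34·72 ≡ 79 (mod 103)
R · y^e ≡ 79·79 = 6241 ≡ 61 (mod 103)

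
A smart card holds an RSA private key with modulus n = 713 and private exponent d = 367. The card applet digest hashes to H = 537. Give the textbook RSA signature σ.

485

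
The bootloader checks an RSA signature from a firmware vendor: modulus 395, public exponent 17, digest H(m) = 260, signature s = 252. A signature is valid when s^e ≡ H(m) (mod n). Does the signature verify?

does not verify

s^2 ≡ 252^2 = 63504 ≡ 304
s^4 ≡ 304^2 = 92416 ≡ 381
s^8 ≡ 381^2 = 145161 ≡ 196
s^16 ≡ 196^2 = 38416 ≡ 101
17 = 16 + 1, so s^17 ≡ 101·252 ≡ 172 (mod 395)
172 ≠ 260, so verification fails.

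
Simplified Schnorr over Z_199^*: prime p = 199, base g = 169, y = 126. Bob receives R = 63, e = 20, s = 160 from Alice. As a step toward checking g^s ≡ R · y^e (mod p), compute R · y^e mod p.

86

126^2 = 15876 ≡ 155
126^4 ≡ 155^2 = 24025 ≡ 145
126^8 ≡ 145^2 = 21025 ≡ 130
126^16 ≡ 130^2 = 16900 ≡ 184
20 = 16 + 4, so 126^20 ≡ 184·145 ≡ 14 (mod 199)
R · y^e ≡ 63·14 = 882 ≡ 86 (mod 199)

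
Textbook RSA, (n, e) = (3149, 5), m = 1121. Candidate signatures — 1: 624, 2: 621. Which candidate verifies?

Candidate 1: 624^2 = 389376 ≡ 2049; 624^4 ≡ 2049^2 = 4198401 ≡ 784; 5 = 4 + 1, so 624^5 ≡ 784·624 ≡ 1121 (mod 3149)
  → matches m = 1121
Candidate 2: 621^2 = 385641 ≡ 1463; 621^4 ≡ 1463^2 = 2140369 ≡ 2198; 5 = 4 + 1, so 621^5 ≡ 2198·621 ≡ 1441 (mod 3149)

1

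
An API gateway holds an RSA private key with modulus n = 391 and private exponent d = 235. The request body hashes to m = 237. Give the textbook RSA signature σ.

m^2 ≡ 237^2 = 56169 ≡ 256
m^4 ≡ 256^2 = 65536 ≡ 239
m^8 ≡ 239^2 = 57121 ≡ 35
m^16 ≡ 35^2 = 1225 ≡ 52
m^32 ≡ 52^2 = 2704 ≡ 358
m^64 ≡ 358^2 = 128164 ≡ 307
m^128 ≡ 307^2 = 94249 ≡ 18
235 = 128 + 64 + 32 + 8 + 2 + 1, so m^235 ≡ 18·307·358·35·256·237 ≡ 152 (mod 391)

152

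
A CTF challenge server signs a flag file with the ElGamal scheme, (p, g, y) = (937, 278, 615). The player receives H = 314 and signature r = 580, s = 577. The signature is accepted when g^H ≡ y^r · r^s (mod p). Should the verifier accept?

Left side g^H mod p:
278^2 = 77284 ≡ 450
278^4 ≡ 450^2 = 202500 ≡ 108
278^8 ≡ 108^2 = 11664 ≡ 420
278^16 ≡ 420^2 = 176400 ≡ 244
278^32 ≡ 244^2 = 59536 ≡ 505
278^64 ≡ 505^2 = 255025 ≡ 161
278^128 ≡ 161^2 = 25921 ≡ 622
278^256 ≡ 622^2 = 386884 ≡ 840
314 = 256 + 32 + 16 + 8 + 2, so 278^314 ≡ 840·505·244·420·450 ≡ 602 (mod 937)
Right side y^r · r^s mod p:
615^2 = 378225 ≡ 614
615^4 ≡ 614^2 = 376996 ≡ 322
615^8 ≡ 322^2 = 103684 ≡ 614
615^16 ≡ 614^2 = 376996 ≡ 322
615^32 ≡ 322^2 = 103684 ≡ 614
615^64 ≡ 614^2 = 376996 ≡ 322
615^128 ≡ 322^2 = 103684 ≡ 614
615^256 ≡ 614^2 = 376996 ≡ 322
615^512 ≡ 322^2 = 103684 ≡ 614
580 = 512 + 64 + 4, so 615^580 ≡ 614·322·322 ≡ 322 (mod 937)
580^2 = 336400 ≡ 17
580^4 ≡ 17^2 = 289
580^8 ≡ 289^2 = 83521 ≡ 128
580^16 ≡ 128^2 = 16384 ≡ 455
580^32 ≡ 455^2 = 207025 ≡ 885
580^64 ≡ 885^2 = 783225 ≡ 830
580^128 ≡ 830^2 = 688900 ≡ 205
580^256 ≡ 205^2 = 42025 ≡ 797
580^512 ≡ 797^2 = 635209 ≡ 860
577 = 512 + 64 + 1, so 580^577 ≡ 860·830·580 ≡ 857 (mod 937)
322·857 = 275954 ≡ 476 (mod 937)
602 ≠ 476, so verification fails.

reject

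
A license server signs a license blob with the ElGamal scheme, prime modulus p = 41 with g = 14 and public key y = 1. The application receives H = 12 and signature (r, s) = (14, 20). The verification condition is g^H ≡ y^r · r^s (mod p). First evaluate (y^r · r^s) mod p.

40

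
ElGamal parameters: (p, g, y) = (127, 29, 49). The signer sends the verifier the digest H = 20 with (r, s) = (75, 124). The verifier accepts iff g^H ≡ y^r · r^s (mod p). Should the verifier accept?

Left side g^H mod p:
29^2 = 841 ≡ 79
29^4 ≡ 79^2 = 6241 ≡ 18
29^8 ≡ 18^2 = 324 ≡ 70
29^16 ≡ 70^2 = 4900 ≡ 74
20 = 16 + 4, so 29^20 ≡ 74·18 ≡ 62 (mod 127)
Right side y^r · r^s mod p:
49^2 = 2401 ≡ 115
49^4 ≡ 115^2 = 13225 ≡ 17
49^8 ≡ 17^2 = 289 ≡ 35
49^16 ≡ 35^2 = 1225 ≡ 82
49^32 ≡ 82^2 = 6724 ≡ 120
49^64 ≡ 120^2 = 14400 ≡ 49
75 = 64 + 8 + 2 + 1, so 49^75 ≡ 49·35·115·49 ≡ 87 (mod 127)
75^2 = 5625 ≡ 37
75^4 ≡ 37^2 = 1369 ≡ 99
75^8 ≡ 99^2 = 9801 ≡ 22
75^16 ≡ 22^2 = 484 ≡ 103
75^32 ≡ 103^2 = 10609 ≡ 68
75^64 ≡ 68^2 = 4624 ≡ 52
124 = 64 + 32 + 16 + 8 + 4, so 75^124 ≡ 52·68·103·22·99 ≡ 103 (mod 127)
87·103 = 8961 ≡ 71 (mod 127)
62 ≠ 71, so verification fails.

reject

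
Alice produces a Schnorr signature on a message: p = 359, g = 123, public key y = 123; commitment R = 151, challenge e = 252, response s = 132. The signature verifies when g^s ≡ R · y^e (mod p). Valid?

no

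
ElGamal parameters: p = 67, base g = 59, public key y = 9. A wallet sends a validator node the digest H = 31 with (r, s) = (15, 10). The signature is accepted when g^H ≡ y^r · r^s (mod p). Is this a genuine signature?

genuine

Left side g^H mod p:
59^2 = 3481 ≡ 64
59^4 ≡ 64^2 = 4096 ≡ 9
59^8 ≡ 9^2 = 81 ≡ 14
59^16 ≡ 14^2 = 196 ≡ 62
31 = 16 + 8 + 4 + 2 + 1, so 59^31 ≡ 62·14·9·64·59 ≡ 22 (mod 67)
Right side y^r · r^s mod p:
9^2 = 81 ≡ 14
9^4 ≡ 14^2 = 196 ≡ 62
9^8 ≡ 62^2 = 3844 ≡ 25
15 = 8 + 4 + 2 + 1, so 9^15 ≡ 25·62·14·9 ≡ 62 (mod 67)
15^2 = 225 ≡ 24
15^4 ≡ 24^2 = 576 ≡ 40
15^8 ≡ 40^2 = 1600 ≡ 59
10 = 8 + 2, so 15^10 ≡ 59·24 ≡ 9 (mod 67)
62·9 = 558 ≡ 22 (mod 67)
22 ≡ 22 (mod 67), so the signature is genuine.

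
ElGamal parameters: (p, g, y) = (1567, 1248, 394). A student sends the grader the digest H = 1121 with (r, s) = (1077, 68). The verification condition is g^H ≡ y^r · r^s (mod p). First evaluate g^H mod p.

1248^2 = 1557504 ≡ 1473
1248^4 ≡ 1473^2 = 2169729 ≡ 1001
1248^8 ≡ 1001^2 = 1002001 ≡ 688
1248^16 ≡ 688^2 = 473344 ≡ 110
1248^32 ≡ 110^2 = 12100 ≡ 1131
1248^64 ≡ 1131^2 = 1279161 ≡ 489
1248^128 ≡ 489^2 = 239121 ≡ 937
1248^256 ≡ 937^2 = 877969 ≡ 449
1248^512 ≡ 449^2 = 201601 ≡ 1025
1248^1024 ≡ 1025^2 = 1050625 ≡ 735
1121 = 1024 + 64 + 32 + 1, so 1248^1121 ≡ 735·489·1131·1248 ≡ 1025 (mod 1567)

1025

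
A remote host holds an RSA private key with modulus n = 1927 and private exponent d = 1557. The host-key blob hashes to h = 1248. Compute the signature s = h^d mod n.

1349

h^2 ≡ 1248^2 = 1557504 ≡ 488
h^4 ≡ 488^2 = 238144 ≡ 1123
h^8 ≡ 1123^2 = 1261129 ≡ 871
h^16 ≡ 871^2 = 758641 ≡ 1330
h^32 ≡ 1330^2 = 1768900 ≡ 1841
h^64 ≡ 1841^2 = 3389281 ≡ 1615
h^128 ≡ 1615^2 = 2608225 ≡ 994
h^256 ≡ 994^2 = 988036 ≡ 1412
h^512 ≡ 1412^2 = 1993744 ≡ 1226
h^1024 ≡ 1226^2 = 1503076 ≡ 16
1557 = 1024 + 512 + 16 + 4 + 1, so h^1557 ≡ 16·1226·1330·1123·1248 ≡ 1349 (mod 1927)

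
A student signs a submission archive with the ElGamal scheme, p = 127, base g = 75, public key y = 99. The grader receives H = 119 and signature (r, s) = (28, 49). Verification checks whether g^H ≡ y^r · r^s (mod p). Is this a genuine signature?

genuine

Left side g^H mod p:
75^2 = 5625 ≡ 37
75^4 ≡ 37^2 = 1369 ≡ 99
75^8 ≡ 99^2 = 9801 ≡ 22
75^16 ≡ 22^2 = 484 ≡ 103
75^32 ≡ 103^2 = 10609 ≡ 68
75^64 ≡ 68^2 = 4624 ≡ 52
119 = 64 + 32 + 16 + 4 + 2 + 1, so 75^119 ≡ 52·68·103·99·37·75 ≡ 90 (mod 127)
Right side y^r · r^s mod p:
99^2 = 9801 ≡ 22
99^4 ≡ 22^2 = 484 ≡ 103
99^8 ≡ 103^2 = 10609 ≡ 68
99^16 ≡ 68^2 = 4624 ≡ 52
28 = 16 + 8 + 4, so 99^28 ≡ 52·68·103 ≡ 99 (mod 127)
28^2 = 784 ≡ 22
28^4 ≡ 22^2 = 484 ≡ 103
28^8 ≡ 103^2 = 10609 ≡ 68
28^16 ≡ 68^2 = 4624 ≡ 52
28^32 ≡ 52^2 = 2704 ≡ 37
49 = 32 + 16 + 1, so 28^49 ≡ 37·52·28 ≡ 24 (mod 127)
99·24 = 2376 ≡ 90 (mod 127)
90 ≡ 90 (mod 127), so the signature is genuine.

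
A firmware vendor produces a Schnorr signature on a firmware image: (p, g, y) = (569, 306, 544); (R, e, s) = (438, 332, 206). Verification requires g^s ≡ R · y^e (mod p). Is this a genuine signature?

forged

g^s mod p:
306^2 = 93636 ≡ 320
306^4 ≡ 320^2 = 102400 ≡ 549
306^8 ≡ 549^2 = 301401 ≡ 400
306^16 ≡ 400^2 = 160000 ≡ 111
306^32 ≡ 111^2 = 12321 ≡ 372
306^64 ≡ 372^2 = 138384 ≡ 117
306^128 ≡ 117^2 = 13689 ≡ 33
206 = 128 + 64 + 8 + 4 + 2, so 306^206 ≡ 33·117·400·549·320 ≡ 452 (mod 569)
R · y^e mod p:
544^2 = 295936 ≡ 56
544^4 ≡ 56^2 = 3136 ≡ 291
544^8 ≡ 291^2 = 84681 ≡ 469
544^16 ≡ 469^2 = 219961 ≡ 327
544^32 ≡ 327^2 = 106929 ≡ 526
544^64 ≡ 526^2 = 276676 ≡ 142
544^128 ≡ 142^2 = 20164 ≡ 249
544^256 ≡ 249^2 = 62001 ≡ 549
332 = 256 + 64 + 8 + 4, so 544^332 ≡ 549·142·469·291 ≡ 164 (mod 569)
438·164 = 71832 ≡ 138 (mod 569)
452 ≠ 138; the check fails.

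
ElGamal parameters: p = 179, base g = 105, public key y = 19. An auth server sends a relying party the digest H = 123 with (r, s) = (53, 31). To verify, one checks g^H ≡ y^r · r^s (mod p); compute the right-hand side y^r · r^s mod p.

127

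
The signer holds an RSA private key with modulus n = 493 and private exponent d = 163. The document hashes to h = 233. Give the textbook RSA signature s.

h^2 ≡ 233^2 = 54289 ≡ 59
h^4 ≡ 59^2 = 3481 ≡ 30
h^8 ≡ 30^2 = 900 ≡ 407
h^16 ≡ 407^2 = 165649 ≡ 1
h^32 ≡ 1^2 = 1
h^64 ≡ 1^2 = 1
h^128 ≡ 1^2 = 1
163 = 128 + 32 + 2 + 1, so h^163 ≡ 1·1·59·233 ≡ 436 (mod 493)

436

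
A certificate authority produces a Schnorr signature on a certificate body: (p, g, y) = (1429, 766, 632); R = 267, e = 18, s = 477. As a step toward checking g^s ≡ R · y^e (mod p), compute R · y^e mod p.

632^2 = 399424 ≡ 733
632^4 ≡ 733^2 = 537289 ≡ 1414
632^8 ≡ 1414^2 = 1999396 ≡ 225
632^16 ≡ 225^2 = 50625 ≡ 610
18 = 16 + 2, so 632^18 ≡ 610·733 ≡ 1282 (mod 1429)
R · y^e ≡ 267·1282 = 342294 ≡ 763 (mod 1429)

763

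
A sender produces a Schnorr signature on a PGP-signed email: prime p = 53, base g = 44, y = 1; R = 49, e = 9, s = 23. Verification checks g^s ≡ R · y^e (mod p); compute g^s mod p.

49

Squares mod 53: 44^1≡44, 44^2≡28, 44^4≡42, 44^8≡15, 44^16≡13
23 = 16 + 4 + 2 + 1, so 44^23 ≡ 13·42·28·44 ≡ 49 (mod 53)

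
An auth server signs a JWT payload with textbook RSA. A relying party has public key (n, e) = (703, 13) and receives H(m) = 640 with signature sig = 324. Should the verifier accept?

reject

Squares mod 703: sig^1≡324, sig^2≡229, sig^4≡419, sig^8≡514
13 = 8 + 4 + 1, so sig^13 ≡ 514·419·324 ≡ 210 (mod 703)
sig^13 mod 703 = 210, but H(m) = 640.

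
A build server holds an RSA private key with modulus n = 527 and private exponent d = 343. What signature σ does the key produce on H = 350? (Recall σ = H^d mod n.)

328

H^2 ≡ 350^2 = 122500 ≡ 236
H^4 ≡ 236^2 = 55696 ≡ 361
H^8 ≡ 361^2 = 130321 ≡ 152
H^16 ≡ 152^2 = 23104 ≡ 443
H^32 ≡ 443^2 = 196249 ≡ 205
H^64 ≡ 205^2 = 42025 ≡ 392
H^128 ≡ 392^2 = 153664 ≡ 307
H^256 ≡ 307^2 = 94249 ≡ 443
343 = 256 + 64 + 16 + 4 + 2 + 1, so H^343 ≡ 443·392·443·361·236·350 ≡ 328 (mod 527)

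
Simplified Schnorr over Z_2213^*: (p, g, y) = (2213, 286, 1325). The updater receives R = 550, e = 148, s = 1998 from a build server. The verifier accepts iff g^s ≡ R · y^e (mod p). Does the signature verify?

g^s mod p:
286^2 = 81796 ≡ 2128
286^4 ≡ 2128^2 = 4528384 ≡ 586
286^8 ≡ 586^2 = 343396 ≡ 381
286^16 ≡ 381^2 = 145161 ≡ 1316
286^32 ≡ 1316^2 = 1731856 ≡ 1290
286^64 ≡ 1290^2 = 1664100 ≡ 2137
286^128 ≡ 2137^2 = 4566769 ≡ 1350
286^256 ≡ 1350^2 = 1822500 ≡ 1201
286^512 ≡ 1201^2 = 1442401 ≡ 1738
286^1024 ≡ 1738^2 = 3020644 ≡ 2112
1998 = 1024 + 512 + 256 + 128 + 64 + 8 + 4 + 2, so 286^1998 ≡ 2112·1738·1201·1350·2137·381·586·2128 ≡ 1889 (mod 2213)
R · y^e mod p:
1325^2 = 1755625 ≡ 716
1325^4 ≡ 716^2 = 512656 ≡ 1453
1325^8 ≡ 1453^2 = 2111209 ≡ 7
1325^16 ≡ 7^2 = 49
1325^32 ≡ 49^2 = 2401 ≡ 188
1325^64 ≡ 188^2 = 35344 ≡ 2149
1325^128 ≡ 2149^2 = 4618201 ≡ 1883
148 = 128 + 16 + 4, so 1325^148 ≡ 1883·49·1453 ≡ 411 (mod 2213)
550·411 = 226050 ≡ 324 (mod 2213)
1889 ≠ 324; the check fails.

does not verify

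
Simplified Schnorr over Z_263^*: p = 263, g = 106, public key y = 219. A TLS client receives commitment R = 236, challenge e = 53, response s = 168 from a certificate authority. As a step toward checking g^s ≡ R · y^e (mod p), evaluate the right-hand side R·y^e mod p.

219^2 = 47961 ≡ 95
219^4 ≡ 95^2 = 9025 ≡ 83
219^8 ≡ 83^2 = 6889 ≡ 51
219^16 ≡ 51^2 = 2601 ≡ 234
219^32 ≡ 234^2 = 54756 ≡ 52
53 = 32 + 16 + 4 + 1, so 219^53 ≡ 52·234·83·219 ≡ 259 (mod 263)
R · y^e ≡ 236·259 = 61124 ≡ 108 (mod 263)

108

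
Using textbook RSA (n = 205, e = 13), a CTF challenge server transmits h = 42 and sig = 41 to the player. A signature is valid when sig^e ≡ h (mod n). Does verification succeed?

sig^2 ≡ 41^2 = 1681 ≡ 41
sig^4 ≡ 41^2 = 1681 ≡ 41
sig^8 ≡ 41^2 = 1681 ≡ 41
13 = 8 + 4 + 1, so sig^13 ≡ 41·41·41 ≡ 41 (mod 205)
The recovered value 41 does not match the digest 42.

fails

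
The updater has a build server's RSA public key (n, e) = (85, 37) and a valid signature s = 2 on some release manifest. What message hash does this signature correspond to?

Squares mod 85: s^1≡2, s^2≡4, s^4≡16, s^8≡1, s^16≡1, s^32≡1
37 = 32 + 4 + 1, so s^37 ≡ 1·16·2 ≡ 32 (mod 85)

32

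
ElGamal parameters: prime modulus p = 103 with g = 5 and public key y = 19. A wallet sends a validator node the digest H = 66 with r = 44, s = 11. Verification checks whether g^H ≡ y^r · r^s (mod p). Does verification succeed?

fails

Left side g^H mod p:
5^2 = 25
5^4 ≡ 25^2 = 625 ≡ 7
5^8 ≡ 7^2 = 49
5^16 ≡ 49^2 = 2401 ≡ 32
5^32 ≡ 32^2 = 1024 ≡ 97
5^64 ≡ 97^2 = 9409 ≡ 36
66 = 64 + 2, so 5^66 ≡ 36·25 ≡ 76 (mod 103)
Right side y^r · r^s mod p:
19^2 = 361 ≡ 52
19^4 ≡ 52^2 = 2704 ≡ 26
19^8 ≡ 26^2 = 676 ≡ 58
19^16 ≡ 58^2 = 3364 ≡ 68
19^32 ≡ 68^2 = 4624 ≡ 92
44 = 32 + 8 + 4, so 19^44 ≡ 92·58·26 ≡ 98 (mod 103)
44^2 = 1936 ≡ 82
44^4 ≡ 82^2 = 6724 ≡ 29
44^8 ≡ 29^2 = 841 ≡ 17
11 = 8 + 2 + 1, so 44^11 ≡ 17·82·44 ≡ 51 (mod 103)
98·51 = 4998 ≡ 54 (mod 103)
76 ≠ 54, so verification fails.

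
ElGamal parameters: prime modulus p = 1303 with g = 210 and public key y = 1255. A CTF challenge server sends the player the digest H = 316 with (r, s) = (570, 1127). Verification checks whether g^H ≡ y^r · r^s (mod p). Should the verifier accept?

Left side g^H mod p:
Squares mod 1303: 210^1≡210, 210^2≡1101, 210^4≡411, 210^8≡834, 210^16≡1057, 210^32≡578, 210^64≡516, 210^128≡444, 210^256≡383
316 = 256 + 32 + 16 + 8 + 4, so 210^316 ≡ 383·578·1057·834·411 ≡ 614 (mod 1303)
Right side y^r · r^s mod p:
Squares mod 1303: 1255^1≡1255, 1255^2≡1001, 1255^4≡1297, 1255^8≡36, 1255^16≡1296, 1255^32≡49, 1255^64≡1098, 1255^128≡329, 1255^256≡92, 1255^512≡646
570 = 512 + 32 + 16 + 8 + 2, so 1255^570 ≡ 646·49·1296·36·1001 ≡ 495 (mod 1303)
Squares mod 1303: 570^1≡570, 570^2≡453, 570^4≡638, 570^8≡508, 570^16≡70, 570^32≡991, 570^64≡922, 570^128≡528, 570^256≡1245, 570^512≡758, 570^1024≡1244
1127 = 1024 + 64 + 32 + 4 + 2 + 1, so 570^1127 ≡ 1244·922·991·638·453·570 ≡ 19 (mod 1303)
495·19 = 9405 ≡ 284 (mod 1303)
614 ≠ 284, so verification fails.

reject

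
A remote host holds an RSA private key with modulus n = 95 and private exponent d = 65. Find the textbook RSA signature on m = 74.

4

Squares mod 95: m^1≡74, m^2≡61, m^4≡16, m^8≡66, m^16≡81, m^32≡6, m^64≡36
65 = 64 + 1, so m^65 ≡ 36·74 ≡ 4 (mod 95)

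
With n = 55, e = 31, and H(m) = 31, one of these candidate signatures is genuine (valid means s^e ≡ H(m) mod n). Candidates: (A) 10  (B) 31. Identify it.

B

Candidate A: 10^2 = 100 ≡ 45; 10^4 ≡ 45^2 = 2025 ≡ 45; 10^8 ≡ 45^2 = 2025 ≡ 45; 10^16 ≡ 45^2 = 2025 ≡ 45; 31 = 16 + 8 + 4 + 2 + 1, so 10^31 ≡ 45·45·45·45·10 ≡ 10 (mod 55)
Candidate B: 31^2 = 961 ≡ 26; 31^4 ≡ 26^2 = 676 ≡ 16; 31^8 ≡ 16^2 = 256 ≡ 36; 31^16 ≡ 36^2 = 1296 ≡ 31; 31 = 16 + 8 + 4 + 2 + 1, so 31^31 ≡ 31·36·16·26·31 ≡ 31 (mod 55)
  → matches H(m) = 31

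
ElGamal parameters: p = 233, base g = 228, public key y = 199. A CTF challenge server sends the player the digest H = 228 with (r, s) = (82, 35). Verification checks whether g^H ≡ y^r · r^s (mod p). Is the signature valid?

Left side g^H mod p:
228^228 mod 233 = 85
Right side y^r · r^s mod p:
199^82 mod 233 = 33
82^35 mod 233 = 39
33·39 = 1287 ≡ 122 (mod 233)
85 ≠ 122, so verification fails.

invalid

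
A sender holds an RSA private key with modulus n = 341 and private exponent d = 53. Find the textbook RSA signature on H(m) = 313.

(H(m))^2 ≡ 313^2 = 97969 ≡ 102
(H(m))^4 ≡ 102^2 = 10404 ≡ 174
(H(m))^8 ≡ 174^2 = 30276 ≡ 268
(H(m))^16 ≡ 268^2 = 71824 ≡ 214
(H(m))^32 ≡ 214^2 = 45796 ≡ 102
53 = 32 + 16 + 4 + 1, so (H(m))^53 ≡ 102·214·174·313 ≡ 290 (mod 341)

290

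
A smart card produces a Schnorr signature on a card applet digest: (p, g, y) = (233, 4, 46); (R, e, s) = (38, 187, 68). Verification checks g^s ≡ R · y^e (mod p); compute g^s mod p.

Squares mod 233: 4^1≡4, 4^2≡16, 4^4≡23, 4^8≡63, 4^16≡8, 4^32≡64, 4^64≡135
68 = 64 + 4, so 4^68 ≡ 135·23 ≡ 76 (mod 233)

76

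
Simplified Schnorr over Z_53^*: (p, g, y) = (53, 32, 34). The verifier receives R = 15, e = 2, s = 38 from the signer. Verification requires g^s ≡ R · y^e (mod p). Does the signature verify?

verifies

g^s mod p:
32^2 = 1024 ≡ 17
32^4 ≡ 17^2 = 289 ≡ 24
32^8 ≡ 24^2 = 576 ≡ 46
32^16 ≡ 46^2 = 2116 ≡ 49
32^32 ≡ 49^2 = 2401 ≡ 16
38 = 32 + 4 + 2, so 32^38 ≡ 16·24·17 ≡ 9 (mod 53)
R · y^e mod p:
34^2 = 1156 ≡ 43
15·43 = 645 ≡ 9 (mod 53)
9 ≡ 9 (mod 53); signature holds.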